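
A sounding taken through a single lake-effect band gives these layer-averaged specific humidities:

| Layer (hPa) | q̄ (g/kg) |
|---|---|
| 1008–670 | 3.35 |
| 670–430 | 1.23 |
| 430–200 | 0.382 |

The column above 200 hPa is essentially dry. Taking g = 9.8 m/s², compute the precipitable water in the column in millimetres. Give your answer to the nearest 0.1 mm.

PW ≈ 15.5 mm

Precipitable water is the column-integrated vapour mass per unit area: PW = (1/g) Σ q̄ Δp, with q in kg/kg and Δp in Pa (1 kg/m² of water = 1 mm).
Layer 1008–670 hPa: Δp = 338 hPa = 33800 Pa, q̄ = 0.00335 kg/kg → 0.00335 × 33800 / 9.8 = 11.55 mm
Layer 670–430 hPa: Δp = 240 hPa = 24000 Pa, q̄ = 0.00123 kg/kg → 0.00123 × 24000 / 9.8 = 3.01 mm
Layer 430–200 hPa: Δp = 230 hPa = 23000 Pa, q̄ = 0.000382 kg/kg → 0.000382 × 23000 / 9.8 = 0.90 mm
PW = 11.55 + 3.01 + 0.90 = 15.46 ≈ 15.5 mm.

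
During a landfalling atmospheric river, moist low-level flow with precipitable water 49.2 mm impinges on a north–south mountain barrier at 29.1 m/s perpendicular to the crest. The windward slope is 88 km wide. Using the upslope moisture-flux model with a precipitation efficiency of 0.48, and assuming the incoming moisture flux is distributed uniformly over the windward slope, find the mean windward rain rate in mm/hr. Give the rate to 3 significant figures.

Incoming column moisture flux per unit ridge length: F = V × PW = 29.1 × 49.2 = 1431.72 mm·m/s.
Spread over the 88 km slope with efficiency ε = 0.48: R = ε·F/W = 0.48 × 1431.72 / 88000 m = 7.809e-03 mm/s.
R = 7.809e-03 × 3600 = 28.1 mm/hr.

R ≈ 28.1 mm/hr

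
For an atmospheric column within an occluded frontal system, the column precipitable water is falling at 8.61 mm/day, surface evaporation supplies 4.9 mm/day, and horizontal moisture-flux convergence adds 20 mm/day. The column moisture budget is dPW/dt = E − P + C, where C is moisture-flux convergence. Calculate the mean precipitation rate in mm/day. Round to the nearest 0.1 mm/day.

P ≈ 33.5 mm/day

dPW/dt = -8.61 mm/day.
P = E + C − dPW/dt = 4.9 + (20) − (-8.61) = 33.5 mm/day.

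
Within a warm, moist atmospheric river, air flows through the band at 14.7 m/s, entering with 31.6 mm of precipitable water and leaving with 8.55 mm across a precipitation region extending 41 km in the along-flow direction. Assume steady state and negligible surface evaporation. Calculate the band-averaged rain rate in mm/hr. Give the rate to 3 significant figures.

R ≈ 29.8 mm/hr

Column moisture flux per unit crosswind length is F = V × PW.
Inflow: F_in = 14.7 × 31.6 = 464.52 mm·m/s
Outflow: F_out = 14.7 × 8.55 = 125.685 mm·m/s
Steady-state rate R = (F_in − F_out)/L = (464.52 − 125.685) / 41000 m = 8.264e-03 mm/s.
R = 8.264e-03 × 3600 = 29.8 mm/hr.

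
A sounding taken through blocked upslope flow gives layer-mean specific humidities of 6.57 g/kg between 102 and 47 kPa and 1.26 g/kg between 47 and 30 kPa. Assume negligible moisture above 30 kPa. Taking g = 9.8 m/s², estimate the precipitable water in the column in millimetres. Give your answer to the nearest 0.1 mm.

PW ≈ 39.1 mm

Precipitable water is the column-integrated vapour mass per unit area: PW = (1/g) Σ q̄ Δp, with q in kg/kg and Δp in Pa (1 kg/m² of water = 1 mm).
Layer 102–47 kPa: Δp = 550 hPa = 55000 Pa, q̄ = 0.00657 kg/kg → 0.00657 × 55000 / 9.8 = 36.87 mm
Layer 47–30 kPa: Δp = 170 hPa = 17000 Pa, q̄ = 0.00126 kg/kg → 0.00126 × 17000 / 9.8 = 2.19 mm
PW = 36.87 + 2.19 = 39.06 ≈ 39.1 mm.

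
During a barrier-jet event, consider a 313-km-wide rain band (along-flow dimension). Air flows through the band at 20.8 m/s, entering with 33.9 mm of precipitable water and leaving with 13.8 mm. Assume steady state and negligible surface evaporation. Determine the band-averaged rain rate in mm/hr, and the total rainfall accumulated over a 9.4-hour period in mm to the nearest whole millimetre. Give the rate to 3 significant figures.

Column moisture flux per unit crosswind length is F = V × PW.
Inflow: F_in = 20.8 × 33.9 = 705.12 mm·m/s
Outflow: F_out = 20.8 × 13.8 = 287.04 mm·m/s
Steady-state rate R = (F_in − F_out)/L = (705.12 − 287.04) / 313000 m = 1.336e-03 mm/s.
R = 1.336e-03 × 3600 = 4.81 mm/hr.
Over 9.4 h: total = 4.81 × 9.4 = 45.214 ≈ 45 mm.

R ≈ 4.81 mm/hr; total ≈ 45 mm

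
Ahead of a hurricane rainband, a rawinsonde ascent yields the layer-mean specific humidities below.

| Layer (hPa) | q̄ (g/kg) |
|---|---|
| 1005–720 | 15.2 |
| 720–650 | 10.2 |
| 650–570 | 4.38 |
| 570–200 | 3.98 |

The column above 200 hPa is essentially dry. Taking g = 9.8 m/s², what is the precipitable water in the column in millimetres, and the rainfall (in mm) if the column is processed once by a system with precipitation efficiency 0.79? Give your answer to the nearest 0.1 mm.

PW ≈ 70.1 mm; rainfall ≈ 55.4 mm

Precipitable water is the column-integrated vapour mass per unit area: PW = (1/g) Σ q̄ Δp, with q in kg/kg and Δp in Pa (1 kg/m² of water = 1 mm).
Layer 1005–720 hPa: Δp = 285 hPa = 28500 Pa, q̄ = 0.0152 kg/kg → 0.0152 × 28500 / 9.8 = 44.20 mm
Layer 720–650 hPa: Δp = 70 hPa = 7000 Pa, q̄ = 0.0102 kg/kg → 0.0102 × 7000 / 9.8 = 7.29 mm
Layer 650–570 hPa: Δp = 80 hPa = 8000 Pa, q̄ = 0.00438 kg/kg → 0.00438 × 8000 / 9.8 = 3.58 mm
Layer 570–200 hPa: Δp = 370 hPa = 37000 Pa, q̄ = 0.00398 kg/kg → 0.00398 × 37000 / 9.8 = 15.03 mm
PW = 44.20 + 7.29 + 3.58 + 15.03 = 70.10 ≈ 70.1 mm.
Rainfall = ε × PW = 0.79 × 70.1 = 55.4 mm.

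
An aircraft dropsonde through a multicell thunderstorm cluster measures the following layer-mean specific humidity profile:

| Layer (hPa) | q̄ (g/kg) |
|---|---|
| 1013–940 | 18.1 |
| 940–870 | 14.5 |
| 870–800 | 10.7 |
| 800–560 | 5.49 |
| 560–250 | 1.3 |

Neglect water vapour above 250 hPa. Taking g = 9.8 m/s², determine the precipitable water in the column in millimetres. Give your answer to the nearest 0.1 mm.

Precipitable water is the column-integrated vapour mass per unit area: PW = (1/g) Σ q̄ Δp, with q in kg/kg and Δp in Pa (1 kg/m² of water = 1 mm).
Layer 1013–940 hPa: Δp = 73 hPa = 7300 Pa, q̄ = 0.0181 kg/kg → 0.0181 × 7300 / 9.8 = 13.48 mm
Layer 940–870 hPa: Δp = 70 hPa = 7000 Pa, q̄ = 0.0145 kg/kg → 0.0145 × 7000 / 9.8 = 10.36 mm
Layer 870–800 hPa: Δp = 70 hPa = 7000 Pa, q̄ = 0.0107 kg/kg → 0.0107 × 7000 / 9.8 = 7.64 mm
Layer 800–560 hPa: Δp = 240 hPa = 24000 Pa, q̄ = 0.00549 kg/kg → 0.00549 × 24000 / 9.8 = 13.44 mm
Layer 560–250 hPa: Δp = 310 hPa = 31000 Pa, q̄ = 0.0013 kg/kg → 0.0013 × 31000 / 9.8 = 4.11 mm
PW = 13.48 + 10.36 + 7.64 + 13.44 + 4.11 = 49.03 ≈ 49.0 mm.

PW ≈ 49.0 mm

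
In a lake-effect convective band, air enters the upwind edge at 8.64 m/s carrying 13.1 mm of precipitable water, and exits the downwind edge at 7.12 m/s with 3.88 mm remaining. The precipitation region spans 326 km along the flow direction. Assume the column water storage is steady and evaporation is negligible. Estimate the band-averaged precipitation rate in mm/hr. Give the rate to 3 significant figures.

Column moisture flux per unit crosswind length is F = V × PW.
Inflow: F_in = 8.64 × 13.1 = 113.184 mm·m/s
Outflow: F_out = 7.12 × 3.88 = 27.6256 mm·m/s
Steady-state rate R = (F_in − F_out)/L = (113.184 − 27.6256) / 326000 m = 2.624e-04 mm/s.
R = 2.624e-04 × 3600 = 0.945 mm/hr.

R ≈ 0.945 mm/hr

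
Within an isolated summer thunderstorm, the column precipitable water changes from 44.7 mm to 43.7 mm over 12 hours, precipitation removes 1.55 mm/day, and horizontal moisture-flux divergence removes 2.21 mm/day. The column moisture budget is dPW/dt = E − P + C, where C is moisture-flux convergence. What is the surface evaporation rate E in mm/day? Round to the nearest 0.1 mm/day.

dPW/dt = (43.7 − 44.7) mm / (12/24 day) = -2.000 mm/day.
E = dPW/dt + P − C = (-2.000) + 1.55 − (-2.21) = 1.8 mm/day.

E ≈ 1.8 mm/day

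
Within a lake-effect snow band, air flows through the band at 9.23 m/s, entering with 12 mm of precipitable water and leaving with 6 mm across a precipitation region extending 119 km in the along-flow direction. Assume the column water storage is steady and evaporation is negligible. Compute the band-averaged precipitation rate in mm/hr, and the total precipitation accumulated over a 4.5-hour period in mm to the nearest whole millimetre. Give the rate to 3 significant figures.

R ≈ 1.68 mm/hr; total ≈ 8 mm

Column moisture flux per unit crosswind length is F = V × PW.
Inflow: F_in = 9.23 × 12 = 110.76 mm·m/s
Outflow: F_out = 9.23 × 6 = 55.38 mm·m/s
Steady-state rate R = (F_in − F_out)/L = (110.76 − 55.38) / 119000 m = 4.654e-04 mm/s.
R = 4.654e-04 × 3600 = 1.68 mm/hr.
Over 4.5 h: total = 1.68 × 4.5 = 7.56 ≈ 8 mm.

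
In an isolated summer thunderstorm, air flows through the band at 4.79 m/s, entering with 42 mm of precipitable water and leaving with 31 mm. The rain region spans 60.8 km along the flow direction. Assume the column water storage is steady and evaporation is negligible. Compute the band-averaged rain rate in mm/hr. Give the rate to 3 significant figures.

R ≈ 3.12 mm/hr

Column moisture flux per unit crosswind length is F = V × PW.
Inflow: F_in = 4.79 × 42 = 201.18 mm·m/s
Outflow: F_out = 4.79 × 31 = 148.49 mm·m/s
Steady-state rate R = (F_in − F_out)/L = (201.18 − 148.49) / 60800 m = 8.666e-04 mm/s.
R = 8.666e-04 × 3600 = 3.12 mm/hr.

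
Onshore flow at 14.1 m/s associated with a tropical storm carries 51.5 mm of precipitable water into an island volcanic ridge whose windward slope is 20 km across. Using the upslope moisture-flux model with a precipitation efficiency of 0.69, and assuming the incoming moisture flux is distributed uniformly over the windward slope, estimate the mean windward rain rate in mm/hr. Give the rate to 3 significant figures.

Incoming column moisture flux per unit ridge length: F = V × PW = 14.1 × 51.5 = 726.15 mm·m/s.
Spread over the 20 km slope with efficiency ε = 0.69: R = ε·F/W = 0.69 × 726.15 / 20000 m = 2.505e-02 mm/s.
R = 2.505e-02 × 3600 = 90.2 mm/hr.

R ≈ 90.2 mm/hr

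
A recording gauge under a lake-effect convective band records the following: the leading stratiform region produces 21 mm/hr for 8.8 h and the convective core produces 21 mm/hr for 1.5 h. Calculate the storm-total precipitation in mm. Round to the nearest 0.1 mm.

total ≈ 216.3 mm

Total = Σ Rᵢ Δtᵢ = 21 × 8.8 + 21 × 1.5
      = 184.8 + 31.5 = 216.3 mm.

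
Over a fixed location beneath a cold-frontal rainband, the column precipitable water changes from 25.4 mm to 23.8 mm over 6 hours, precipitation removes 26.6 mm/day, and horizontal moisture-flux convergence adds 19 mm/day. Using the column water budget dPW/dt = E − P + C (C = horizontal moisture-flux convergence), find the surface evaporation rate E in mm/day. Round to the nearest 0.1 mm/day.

dPW/dt = (23.8 − 25.4) mm / (6/24 day) = -6.400 mm/day.
E = dPW/dt + P − C = (-6.400) + 26.6 − (19) = 1.2 mm/day.

E ≈ 1.2 mm/day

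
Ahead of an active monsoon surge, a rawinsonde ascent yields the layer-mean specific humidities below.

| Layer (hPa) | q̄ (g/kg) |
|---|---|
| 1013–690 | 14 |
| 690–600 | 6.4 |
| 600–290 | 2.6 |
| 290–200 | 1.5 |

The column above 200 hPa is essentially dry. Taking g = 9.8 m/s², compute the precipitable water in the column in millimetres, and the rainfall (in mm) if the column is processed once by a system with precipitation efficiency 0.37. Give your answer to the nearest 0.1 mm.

Precipitable water is the column-integrated vapour mass per unit area: PW = (1/g) Σ q̄ Δp, with q in kg/kg and Δp in Pa (1 kg/m² of water = 1 mm).
Layer 1013–690 hPa: Δp = 323 hPa = 32300 Pa, q̄ = 0.014 kg/kg → 0.014 × 32300 / 9.8 = 46.14 mm
Layer 690–600 hPa: Δp = 90 hPa = 9000 Pa, q̄ = 0.0064 kg/kg → 0.0064 × 9000 / 9.8 = 5.88 mm
Layer 600–290 hPa: Δp = 310 hPa = 31000 Pa, q̄ = 0.0026 kg/kg → 0.0026 × 31000 / 9.8 = 8.22 mm
Layer 290–200 hPa: Δp = 90 hPa = 9000 Pa, q̄ = 0.0015 kg/kg → 0.0015 × 9000 / 9.8 = 1.38 mm
PW = 46.14 + 5.88 + 8.22 + 1.38 = 61.62 ≈ 61.6 mm.
Rainfall = ε × PW = 0.37 × 61.6 = 22.8 mm.

PW ≈ 61.6 mm; rainfall ≈ 22.8 mm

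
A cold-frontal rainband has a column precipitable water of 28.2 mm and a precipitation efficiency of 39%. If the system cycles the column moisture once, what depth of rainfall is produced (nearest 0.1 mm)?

rainfall ≈ 11.0 mm

Rainfall = ε × PW = 0.39 × 28.2 = 11.0 mm.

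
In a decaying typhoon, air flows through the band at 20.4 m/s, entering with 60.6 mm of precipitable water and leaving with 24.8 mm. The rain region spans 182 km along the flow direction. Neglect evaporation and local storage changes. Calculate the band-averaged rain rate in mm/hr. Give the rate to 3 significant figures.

Column moisture flux per unit crosswind length is F = V × PW.
Inflow: F_in = 20.4 × 60.6 = 1236.24 mm·m/s
Outflow: F_out = 20.4 × 24.8 = 505.92 mm·m/s
Steady-state rate R = (F_in − F_out)/L = (1236.24 − 505.92) / 182000 m = 4.013e-03 mm/s.
R = 4.013e-03 × 3600 = 14.4 mm/hr.

R ≈ 14.4 mm/hr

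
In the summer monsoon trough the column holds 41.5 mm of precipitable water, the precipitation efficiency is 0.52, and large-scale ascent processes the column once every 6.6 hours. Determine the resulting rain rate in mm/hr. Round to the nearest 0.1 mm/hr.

Each overturning extracts ε × PW = 0.52 × 41.5 = 21.58 mm.
Rate = ε·PW / τ = 21.58 / 6.6 h = 3.3 mm/hr.

R ≈ 3.3 mm/hr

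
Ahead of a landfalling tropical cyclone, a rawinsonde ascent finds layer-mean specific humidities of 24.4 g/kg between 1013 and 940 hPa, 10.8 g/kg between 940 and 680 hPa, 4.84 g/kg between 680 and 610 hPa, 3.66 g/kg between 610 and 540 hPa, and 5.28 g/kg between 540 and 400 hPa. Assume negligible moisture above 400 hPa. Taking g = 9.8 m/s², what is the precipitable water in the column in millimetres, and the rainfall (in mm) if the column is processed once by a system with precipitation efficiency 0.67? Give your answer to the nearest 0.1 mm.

PW ≈ 60.4 mm; rainfall ≈ 40.5 mm

Precipitable water is the column-integrated vapour mass per unit area: PW = (1/g) Σ q̄ Δp, with q in kg/kg and Δp in Pa (1 kg/m² of water = 1 mm).
Layer 1013–940 hPa: Δp = 73 hPa = 7300 Pa, q̄ = 0.0244 kg/kg → 0.0244 × 7300 / 9.8 = 18.18 mm
Layer 940–680 hPa: Δp = 260 hPa = 26000 Pa, q̄ = 0.0108 kg/kg → 0.0108 × 26000 / 9.8 = 28.65 mm
Layer 680–610 hPa: Δp = 70 hPa = 7000 Pa, q̄ = 0.00484 kg/kg → 0.00484 × 7000 / 9.8 = 3.46 mm
Layer 610–540 hPa: Δp = 70 hPa = 7000 Pa, q̄ = 0.00366 kg/kg → 0.00366 × 7000 / 9.8 = 2.61 mm
Layer 540–400 hPa: Δp = 140 hPa = 14000 Pa, q̄ = 0.00528 kg/kg → 0.00528 × 14000 / 9.8 = 7.54 mm
PW = 18.18 + 28.65 + 3.46 + 2.61 + 7.54 = 60.44 ≈ 60.4 mm.
Rainfall = ε × PW = 0.67 × 60.4 = 40.5 mm.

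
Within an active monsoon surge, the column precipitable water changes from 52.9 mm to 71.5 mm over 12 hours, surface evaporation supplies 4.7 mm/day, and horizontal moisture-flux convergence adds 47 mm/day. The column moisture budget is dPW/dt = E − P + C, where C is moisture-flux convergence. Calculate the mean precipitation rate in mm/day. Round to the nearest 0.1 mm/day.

dPW/dt = (71.5 − 52.9) mm / (12/24 day) = +37.200 mm/day.
P = E + C − dPW/dt = 4.7 + (47) − (+37.200) = 14.5 mm/day.

P ≈ 14.5 mm/day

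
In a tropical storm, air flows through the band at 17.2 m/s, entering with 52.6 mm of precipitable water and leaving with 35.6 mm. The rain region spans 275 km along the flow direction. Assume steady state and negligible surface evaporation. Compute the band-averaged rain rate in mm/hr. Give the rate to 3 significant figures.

Column moisture flux per unit crosswind length is F = V × PW.
Inflow: F_in = 17.2 × 52.6 = 904.72 mm·m/s
Outflow: F_out = 17.2 × 35.6 = 612.32 mm·m/s
Steady-state rate R = (F_in − F_out)/L = (904.72 − 612.32) / 275000 m = 1.063e-03 mm/s.
R = 1.063e-03 × 3600 = 3.83 mm/hr.

R ≈ 3.83 mm/hr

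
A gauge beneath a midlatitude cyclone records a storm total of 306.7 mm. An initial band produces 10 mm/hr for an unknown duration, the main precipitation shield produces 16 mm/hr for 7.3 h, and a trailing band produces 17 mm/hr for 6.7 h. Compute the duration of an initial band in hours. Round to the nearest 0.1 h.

duration ≈ 7.6 h

Known phases: 16 × 7.3 + 17 × 6.7 = 116.8 + 113.9 = 230.7 mm.
Remaining depth = 306.7 − 230.7 = 76 mm.
Duration = 76 / 10 = 7.6 h.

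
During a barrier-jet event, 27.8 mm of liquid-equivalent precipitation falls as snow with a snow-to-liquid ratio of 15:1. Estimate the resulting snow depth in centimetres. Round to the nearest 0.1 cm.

Snow depth = liquid × ratio = 27.8 mm × 15 = 417 mm = 41.7 cm.

snow depth ≈ 41.7 cm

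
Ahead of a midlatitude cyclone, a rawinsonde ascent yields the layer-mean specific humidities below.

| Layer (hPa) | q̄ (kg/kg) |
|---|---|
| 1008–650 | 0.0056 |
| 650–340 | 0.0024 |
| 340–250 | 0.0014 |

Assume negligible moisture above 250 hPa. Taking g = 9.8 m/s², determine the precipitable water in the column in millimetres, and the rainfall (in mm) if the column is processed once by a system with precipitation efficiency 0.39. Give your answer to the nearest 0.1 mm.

Precipitable water is the column-integrated vapour mass per unit area: PW = (1/g) Σ q̄ Δp, with q in kg/kg and Δp in Pa (1 kg/m² of water = 1 mm).
Layer 1008–650 hPa: Δp = 358 hPa = 35800 Pa, q̄ = 0.0056 kg/kg → 0.0056 × 35800 / 9.8 = 20.46 mm
Layer 650–340 hPa: Δp = 310 hPa = 31000 Pa, q̄ = 0.0024 kg/kg → 0.0024 × 31000 / 9.8 = 7.59 mm
Layer 340–250 hPa: Δp = 90 hPa = 9000 Pa, q̄ = 0.0014 kg/kg → 0.0014 × 9000 / 9.8 = 1.29 mm
PW = 20.46 + 7.59 + 1.29 = 29.34 ≈ 29.3 mm.
Rainfall = ε × PW = 0.39 × 29.3 = 11.4 mm.

PW ≈ 29.3 mm; rainfall ≈ 11.4 mm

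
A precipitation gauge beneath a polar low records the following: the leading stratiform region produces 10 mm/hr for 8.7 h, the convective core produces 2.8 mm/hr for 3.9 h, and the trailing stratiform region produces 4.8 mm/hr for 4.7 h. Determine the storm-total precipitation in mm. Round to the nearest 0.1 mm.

Total = Σ Rᵢ Δtᵢ = 10 × 8.7 + 2.8 × 3.9 + 4.8 × 4.7
      = 87 + 10.92 + 22.56 = 120.5 mm.

total ≈ 120.5 mm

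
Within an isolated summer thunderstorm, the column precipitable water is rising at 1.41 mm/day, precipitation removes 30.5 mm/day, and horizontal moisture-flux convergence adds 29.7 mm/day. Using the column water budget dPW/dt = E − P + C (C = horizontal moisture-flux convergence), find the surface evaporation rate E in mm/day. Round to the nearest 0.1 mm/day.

E ≈ 2.2 mm/day

dPW/dt = +1.41 mm/day.
E = dPW/dt + P − C = (+1.41) + 30.5 − (29.7) = 2.2 mm/day.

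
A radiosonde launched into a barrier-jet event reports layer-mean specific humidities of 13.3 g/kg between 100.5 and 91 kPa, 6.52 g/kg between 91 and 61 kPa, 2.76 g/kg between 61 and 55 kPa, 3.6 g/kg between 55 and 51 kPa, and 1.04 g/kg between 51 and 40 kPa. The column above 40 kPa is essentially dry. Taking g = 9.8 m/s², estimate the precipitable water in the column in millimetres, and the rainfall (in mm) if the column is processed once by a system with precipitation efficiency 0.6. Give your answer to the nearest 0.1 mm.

PW ≈ 37.2 mm; rainfall ≈ 22.3 mm

Precipitable water is the column-integrated vapour mass per unit area: PW = (1/g) Σ q̄ Δp, with q in kg/kg and Δp in Pa (1 kg/m² of water = 1 mm).
Layer 100.5–91 kPa: Δp = 95 hPa = 9500 Pa, q̄ = 0.0133 kg/kg → 0.0133 × 9500 / 9.8 = 12.89 mm
Layer 91–61 kPa: Δp = 300 hPa = 30000 Pa, q̄ = 0.00652 kg/kg → 0.00652 × 30000 / 9.8 = 19.96 mm
Layer 61–55 kPa: Δp = 60 hPa = 6000 Pa, q̄ = 0.00276 kg/kg → 0.00276 × 6000 / 9.8 = 1.69 mm
Layer 55–51 kPa: Δp = 40 hPa = 4000 Pa, q̄ = 0.0036 kg/kg → 0.0036 × 4000 / 9.8 = 1.47 mm
Layer 51–40 kPa: Δp = 110 hPa = 11000 Pa, q̄ = 0.00104 kg/kg → 0.00104 × 11000 / 9.8 = 1.17 mm
PW = 12.89 + 19.96 + 1.69 + 1.47 + 1.17 = 37.18 ≈ 37.2 mm.
Rainfall = ε × PW = 0.6 × 37.2 = 22.3 mm.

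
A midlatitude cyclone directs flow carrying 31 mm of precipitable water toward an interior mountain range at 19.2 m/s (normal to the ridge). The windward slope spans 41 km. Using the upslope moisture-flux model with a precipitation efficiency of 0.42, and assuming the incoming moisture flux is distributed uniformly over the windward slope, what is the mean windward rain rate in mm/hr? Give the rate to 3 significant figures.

R ≈ 21.9 mm/hr

Incoming column moisture flux per unit ridge length: F = V × PW = 19.2 × 31 = 595.2 mm·m/s.
Spread over the 41 km slope with efficiency ε = 0.42: R = ε·F/W = 0.42 × 595.2 / 41000 m = 6.097e-03 mm/s.
R = 6.097e-03 × 3600 = 21.9 mm/hr.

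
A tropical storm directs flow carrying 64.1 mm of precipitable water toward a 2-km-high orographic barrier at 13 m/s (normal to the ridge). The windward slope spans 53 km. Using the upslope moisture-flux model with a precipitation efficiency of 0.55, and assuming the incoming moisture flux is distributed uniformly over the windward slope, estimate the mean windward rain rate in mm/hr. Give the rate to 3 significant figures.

R ≈ 31.1 mm/hr

Incoming column moisture flux per unit ridge length: F = V × PW = 13 × 64.1 = 833.3 mm·m/s.
Spread over the 53 km slope with efficiency ε = 0.55: R = ε·F/W = 0.55 × 833.3 / 53000 m = 8.647e-03 mm/s.
R = 8.647e-03 × 3600 = 31.1 mm/hr.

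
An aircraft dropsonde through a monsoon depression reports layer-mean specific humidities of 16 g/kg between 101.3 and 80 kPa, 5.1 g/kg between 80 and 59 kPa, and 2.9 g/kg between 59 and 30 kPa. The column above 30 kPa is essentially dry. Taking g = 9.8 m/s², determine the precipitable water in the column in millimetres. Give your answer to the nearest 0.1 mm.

PW ≈ 54.3 mm

Precipitable water is the column-integrated vapour mass per unit area: PW = (1/g) Σ q̄ Δp, with q in kg/kg and Δp in Pa (1 kg/m² of water = 1 mm).
Layer 101.3–80 kPa: Δp = 213 hPa = 21300 Pa, q̄ = 0.016 kg/kg → 0.016 × 21300 / 9.8 = 34.78 mm
Layer 80–59 kPa: Δp = 210 hPa = 21000 Pa, q̄ = 0.0051 kg/kg → 0.0051 × 21000 / 9.8 = 10.93 mm
Layer 59–30 kPa: Δp = 290 hPa = 29000 Pa, q̄ = 0.0029 kg/kg → 0.0029 × 29000 / 9.8 = 8.58 mm
PW = 34.78 + 10.93 + 8.58 = 54.29 ≈ 54.3 mm.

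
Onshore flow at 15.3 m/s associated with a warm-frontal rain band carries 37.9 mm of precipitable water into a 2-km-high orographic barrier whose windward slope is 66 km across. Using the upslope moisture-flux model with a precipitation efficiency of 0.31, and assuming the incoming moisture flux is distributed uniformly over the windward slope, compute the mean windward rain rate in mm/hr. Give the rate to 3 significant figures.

R ≈ 9.81 mm/hr

Incoming column moisture flux per unit ridge length: F = V × PW = 15.3 × 37.9 = 579.87 mm·m/s.
Spread over the 66 km slope with efficiency ε = 0.31: R = ε·F/W = 0.31 × 579.87 / 66000 m = 2.724e-03 mm/s.
R = 2.724e-03 × 3600 = 9.81 mm/hr.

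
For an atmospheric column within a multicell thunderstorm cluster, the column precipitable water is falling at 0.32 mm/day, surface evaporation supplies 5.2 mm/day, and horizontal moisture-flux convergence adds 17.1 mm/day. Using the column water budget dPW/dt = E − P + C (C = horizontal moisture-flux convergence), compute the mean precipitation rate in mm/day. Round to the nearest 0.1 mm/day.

dPW/dt = -0.32 mm/day.
P = E + C − dPW/dt = 5.2 + (17.1) − (-0.32) = 22.6 mm/day.

P ≈ 22.6 mm/day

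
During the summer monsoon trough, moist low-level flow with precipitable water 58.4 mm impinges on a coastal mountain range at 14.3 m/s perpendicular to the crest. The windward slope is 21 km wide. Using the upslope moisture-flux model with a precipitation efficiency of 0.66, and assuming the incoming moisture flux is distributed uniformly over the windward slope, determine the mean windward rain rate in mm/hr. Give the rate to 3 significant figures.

Incoming column moisture flux per unit ridge length: F = V × PW = 14.3 × 58.4 = 835.12 mm·m/s.
Spread over the 21 km slope with efficiency ε = 0.66: R = ε·F/W = 0.66 × 835.12 / 21000 m = 2.625e-02 mm/s.
R = 2.625e-02 × 3600 = 94.5 mm/hr.

R ≈ 94.5 mm/hr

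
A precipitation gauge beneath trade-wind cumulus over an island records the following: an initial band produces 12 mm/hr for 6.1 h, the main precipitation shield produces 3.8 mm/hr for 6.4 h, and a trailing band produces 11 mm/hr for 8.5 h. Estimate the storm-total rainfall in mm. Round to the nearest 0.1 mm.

total ≈ 191.0 mm

Total = Σ Rᵢ Δtᵢ = 12 × 6.1 + 3.8 × 6.4 + 11 × 8.5
      = 73.2 + 24.32 + 93.5 = 191.0 mm.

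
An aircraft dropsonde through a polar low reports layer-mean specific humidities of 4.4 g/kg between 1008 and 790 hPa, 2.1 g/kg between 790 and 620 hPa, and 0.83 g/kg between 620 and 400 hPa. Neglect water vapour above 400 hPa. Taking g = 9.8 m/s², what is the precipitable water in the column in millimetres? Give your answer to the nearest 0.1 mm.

Precipitable water is the column-integrated vapour mass per unit area: PW = (1/g) Σ q̄ Δp, with q in kg/kg and Δp in Pa (1 kg/m² of water = 1 mm).
Layer 1008–790 hPa: Δp = 218 hPa = 21800 Pa, q̄ = 0.0044 kg/kg → 0.0044 × 21800 / 9.8 = 9.79 mm
Layer 790–620 hPa: Δp = 170 hPa = 17000 Pa, q̄ = 0.0021 kg/kg → 0.0021 × 17000 / 9.8 = 3.64 mm
Layer 620–400 hPa: Δp = 220 hPa = 22000 Pa, q̄ = 0.00083 kg/kg → 0.00083 × 22000 / 9.8 = 1.86 mm
PW = 9.79 + 3.64 + 1.86 = 15.29 ≈ 15.3 mm.

PW ≈ 15.3 mm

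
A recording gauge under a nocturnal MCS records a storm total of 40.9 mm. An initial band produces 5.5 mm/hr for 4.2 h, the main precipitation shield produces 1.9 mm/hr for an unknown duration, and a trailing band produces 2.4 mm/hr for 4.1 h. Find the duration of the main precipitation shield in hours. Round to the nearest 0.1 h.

Known phases: 5.5 × 4.2 + 2.4 × 4.1 = 23.1 + 9.84 = 32.94 mm.
Remaining depth = 40.9 − 32.94 = 7.96 mm.
Duration = 7.96 / 1.9 = 4.2 h.

duration ≈ 4.2 h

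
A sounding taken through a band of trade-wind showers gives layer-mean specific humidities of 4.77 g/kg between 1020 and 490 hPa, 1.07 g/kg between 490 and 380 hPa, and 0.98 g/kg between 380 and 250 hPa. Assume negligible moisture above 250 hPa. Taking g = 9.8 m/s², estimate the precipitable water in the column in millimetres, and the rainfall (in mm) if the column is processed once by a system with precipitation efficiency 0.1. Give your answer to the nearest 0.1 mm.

PW ≈ 28.3 mm; rainfall ≈ 2.8 mm

Precipitable water is the column-integrated vapour mass per unit area: PW = (1/g) Σ q̄ Δp, with q in kg/kg and Δp in Pa (1 kg/m² of water = 1 mm).
Layer 1020–490 hPa: Δp = 530 hPa = 53000 Pa, q̄ = 0.00477 kg/kg → 0.00477 × 53000 / 9.8 = 25.80 mm
Layer 490–380 hPa: Δp = 110 hPa = 11000 Pa, q̄ = 0.00107 kg/kg → 0.00107 × 11000 / 9.8 = 1.20 mm
Layer 380–250 hPa: Δp = 130 hPa = 13000 Pa, q̄ = 0.00098 kg/kg → 0.00098 × 13000 / 9.8 = 1.30 mm
PW = 25.80 + 1.20 + 1.30 = 28.30 ≈ 28.3 mm.
Rainfall = ε × PW = 0.1 × 28.3 = 2.8 mm.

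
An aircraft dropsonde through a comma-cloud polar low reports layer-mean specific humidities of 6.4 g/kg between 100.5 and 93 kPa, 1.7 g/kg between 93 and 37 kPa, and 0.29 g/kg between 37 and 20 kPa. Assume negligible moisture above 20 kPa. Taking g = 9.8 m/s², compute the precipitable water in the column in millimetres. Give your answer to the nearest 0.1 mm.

PW ≈ 15.1 mm

Precipitable water is the column-integrated vapour mass per unit area: PW = (1/g) Σ q̄ Δp, with q in kg/kg and Δp in Pa (1 kg/m² of water = 1 mm).
Layer 100.5–93 kPa: Δp = 75 hPa = 7500 Pa, q̄ = 0.0064 kg/kg → 0.0064 × 7500 / 9.8 = 4.90 mm
Layer 93–37 kPa: Δp = 560 hPa = 56000 Pa, q̄ = 0.0017 kg/kg → 0.0017 × 56000 / 9.8 = 9.71 mm
Layer 37–20 kPa: Δp = 170 hPa = 17000 Pa, q̄ = 0.00029 kg/kg → 0.00029 × 17000 / 9.8 = 0.50 mm
PW = 4.90 + 9.71 + 0.50 = 15.11 ≈ 15.1 mm.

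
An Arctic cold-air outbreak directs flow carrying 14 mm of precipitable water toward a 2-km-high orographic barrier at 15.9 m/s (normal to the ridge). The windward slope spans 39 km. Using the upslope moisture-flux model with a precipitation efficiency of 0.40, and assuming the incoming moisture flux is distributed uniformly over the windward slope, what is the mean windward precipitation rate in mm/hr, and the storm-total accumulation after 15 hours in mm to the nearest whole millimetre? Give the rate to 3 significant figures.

R ≈ 8.22 mm/hr; total ≈ 123 mm

Incoming column moisture flux per unit ridge length: F = V × PW = 15.9 × 14 = 222.6 mm·m/s.
Spread over the 39 km slope with efficiency ε = 0.40: R = ε·F/W = 0.40 × 222.6 / 39000 m = 2.283e-03 mm/s.
R = 2.283e-03 × 3600 = 8.22 mm/hr.
Over 15 h: total = 8.22 × 15 = 123.3 ≈ 123 mm.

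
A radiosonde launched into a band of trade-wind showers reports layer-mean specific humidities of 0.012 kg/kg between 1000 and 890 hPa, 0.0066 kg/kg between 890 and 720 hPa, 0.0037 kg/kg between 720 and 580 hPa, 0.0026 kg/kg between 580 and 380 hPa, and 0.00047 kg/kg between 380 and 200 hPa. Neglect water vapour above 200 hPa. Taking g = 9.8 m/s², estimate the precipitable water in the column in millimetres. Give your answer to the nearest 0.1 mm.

PW ≈ 36.4 mm

Precipitable water is the column-integrated vapour mass per unit area: PW = (1/g) Σ q̄ Δp, with q in kg/kg and Δp in Pa (1 kg/m² of water = 1 mm).
Layer 1000–890 hPa: Δp = 110 hPa = 11000 Pa, q̄ = 0.012 kg/kg → 0.012 × 11000 / 9.8 = 13.47 mm
Layer 890–720 hPa: Δp = 170 hPa = 17000 Pa, q̄ = 0.0066 kg/kg → 0.0066 × 17000 / 9.8 = 11.45 mm
Layer 720–580 hPa: Δp = 140 hPa = 14000 Pa, q̄ = 0.0037 kg/kg → 0.0037 × 14000 / 9.8 = 5.29 mm
Layer 580–380 hPa: Δp = 200 hPa = 20000 Pa, q̄ = 0.0026 kg/kg → 0.0026 × 20000 / 9.8 = 5.31 mm
Layer 380–200 hPa: Δp = 180 hPa = 18000 Pa, q̄ = 0.00047 kg/kg → 0.00047 × 18000 / 9.8 = 0.86 mm
PW = 13.47 + 11.45 + 5.29 + 5.31 + 0.86 = 36.38 ≈ 36.4 mm.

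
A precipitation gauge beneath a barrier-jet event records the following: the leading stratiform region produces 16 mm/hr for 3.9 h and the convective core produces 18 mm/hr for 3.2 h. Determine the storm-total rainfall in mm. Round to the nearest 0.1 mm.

Total = Σ Rᵢ Δtᵢ = 16 × 3.9 + 18 × 3.2
      = 62.4 + 57.6 = 120.0 mm.

total ≈ 120.0 mm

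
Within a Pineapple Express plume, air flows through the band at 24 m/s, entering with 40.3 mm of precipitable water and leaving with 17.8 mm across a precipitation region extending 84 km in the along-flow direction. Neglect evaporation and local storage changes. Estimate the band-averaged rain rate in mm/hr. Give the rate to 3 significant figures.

Column moisture flux per unit crosswind length is F = V × PW.
Inflow: F_in = 24 × 40.3 = 967.2 mm·m/s
Outflow: F_out = 24 × 17.8 = 427.2 mm·m/s
Steady-state rate R = (F_in − F_out)/L = (967.2 − 427.2) / 84000 m = 6.429e-03 mm/s.
R = 6.429e-03 × 3600 = 23.1 mm/hr.

R ≈ 23.1 mm/hr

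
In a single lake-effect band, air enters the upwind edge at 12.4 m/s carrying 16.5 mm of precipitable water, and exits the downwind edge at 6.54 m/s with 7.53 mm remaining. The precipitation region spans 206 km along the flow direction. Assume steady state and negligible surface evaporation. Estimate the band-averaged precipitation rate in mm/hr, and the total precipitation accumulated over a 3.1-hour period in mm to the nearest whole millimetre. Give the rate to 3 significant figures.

Column moisture flux per unit crosswind length is F = V × PW.
Inflow: F_in = 12.4 × 16.5 = 204.6 mm·m/s
Outflow: F_out = 6.54 × 7.53 = 49.2462 mm·m/s
Steady-state rate R = (F_in − F_out)/L = (204.6 − 49.2462) / 206000 m = 7.541e-04 mm/s.
R = 7.541e-04 × 3600 = 2.71 mm/hr.
Over 3.1 h: total = 2.71 × 3.1 = 8.401 ≈ 8 mm.

R ≈ 2.71 mm/hr; total ≈ 8 mm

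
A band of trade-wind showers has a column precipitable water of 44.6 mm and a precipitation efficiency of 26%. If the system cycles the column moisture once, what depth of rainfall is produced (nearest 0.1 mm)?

rainfall ≈ 11.6 mm

Rainfall = ε × PW = 0.26 × 44.6 = 11.6 mm.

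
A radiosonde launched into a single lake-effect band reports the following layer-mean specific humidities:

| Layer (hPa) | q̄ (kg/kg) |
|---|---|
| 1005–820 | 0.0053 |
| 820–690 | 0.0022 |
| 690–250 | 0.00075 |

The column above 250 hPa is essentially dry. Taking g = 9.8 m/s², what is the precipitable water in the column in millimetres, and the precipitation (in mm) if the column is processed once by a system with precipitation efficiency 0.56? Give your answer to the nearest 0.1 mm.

Precipitable water is the column-integrated vapour mass per unit area: PW = (1/g) Σ q̄ Δp, with q in kg/kg and Δp in Pa (1 kg/m² of water = 1 mm).
Layer 1005–820 hPa: Δp = 185 hPa = 18500 Pa, q̄ = 0.0053 kg/kg → 0.0053 × 18500 / 9.8 = 10.01 mm
Layer 820–690 hPa: Δp = 130 hPa = 13000 Pa, q̄ = 0.0022 kg/kg → 0.0022 × 13000 / 9.8 = 2.92 mm
Layer 690–250 hPa: Δp = 440 hPa = 44000 Pa, q̄ = 0.00075 kg/kg → 0.00075 × 44000 / 9.8 = 3.37 mm
PW = 10.01 + 2.92 + 3.37 = 16.30 ≈ 16.3 mm.
Precipitation = ε × PW = 0.56 × 16.3 = 9.1 mm.

PW ≈ 16.3 mm; precipitation ≈ 9.1 mm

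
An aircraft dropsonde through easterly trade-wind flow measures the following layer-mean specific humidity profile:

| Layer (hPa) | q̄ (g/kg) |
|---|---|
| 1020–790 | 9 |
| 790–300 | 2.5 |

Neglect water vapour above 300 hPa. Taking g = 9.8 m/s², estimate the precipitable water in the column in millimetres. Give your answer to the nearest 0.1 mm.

Precipitable water is the column-integrated vapour mass per unit area: PW = (1/g) Σ q̄ Δp, with q in kg/kg and Δp in Pa (1 kg/m² of water = 1 mm).
Layer 1020–790 hPa: Δp = 230 hPa = 23000 Pa, q̄ = 0.009 kg/kg → 0.009 × 23000 / 9.8 = 21.12 mm
Layer 790–300 hPa: Δp = 490 hPa = 49000 Pa, q̄ = 0.0025 kg/kg → 0.0025 × 49000 / 9.8 = 12.50 mm
PW = 21.12 + 12.50 = 33.62 ≈ 33.6 mm.

PW ≈ 33.6 mm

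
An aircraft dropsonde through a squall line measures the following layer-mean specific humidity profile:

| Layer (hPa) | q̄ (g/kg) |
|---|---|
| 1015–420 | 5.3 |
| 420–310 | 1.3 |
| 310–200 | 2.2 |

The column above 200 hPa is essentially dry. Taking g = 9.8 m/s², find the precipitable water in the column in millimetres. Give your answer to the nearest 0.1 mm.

Precipitable water is the column-integrated vapour mass per unit area: PW = (1/g) Σ q̄ Δp, with q in kg/kg and Δp in Pa (1 kg/m² of water = 1 mm).
Layer 1015–420 hPa: Δp = 595 hPa = 59500 Pa, q̄ = 0.0053 kg/kg → 0.0053 × 59500 / 9.8 = 32.18 mm
Layer 420–310 hPa: Δp = 110 hPa = 11000 Pa, q̄ = 0.0013 kg/kg → 0.0013 × 11000 / 9.8 = 1.46 mm
Layer 310–200 hPa: Δp = 110 hPa = 11000 Pa, q̄ = 0.0022 kg/kg → 0.0022 × 11000 / 9.8 = 2.47 mm
PW = 32.18 + 1.46 + 2.47 = 36.11 ≈ 36.1 mm.

PW ≈ 36.1 mm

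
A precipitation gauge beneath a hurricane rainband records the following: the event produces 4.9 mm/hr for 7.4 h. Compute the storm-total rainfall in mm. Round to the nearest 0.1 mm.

total ≈ 36.3 mm

Total = Σ Rᵢ Δtᵢ = 4.9 × 7.4
      = 36.26 = 36.3 mm.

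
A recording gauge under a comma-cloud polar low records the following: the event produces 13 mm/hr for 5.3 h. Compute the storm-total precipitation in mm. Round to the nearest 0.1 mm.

Total = Σ Rᵢ Δtᵢ = 13 × 5.3
      = 68.9 = 68.9 mm.

total ≈ 68.9 mm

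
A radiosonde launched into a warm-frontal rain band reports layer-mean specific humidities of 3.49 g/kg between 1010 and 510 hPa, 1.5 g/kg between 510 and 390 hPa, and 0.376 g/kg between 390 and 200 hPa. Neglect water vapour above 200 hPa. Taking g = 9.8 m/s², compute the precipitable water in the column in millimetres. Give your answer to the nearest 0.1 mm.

Precipitable water is the column-integrated vapour mass per unit area: PW = (1/g) Σ q̄ Δp, with q in kg/kg and Δp in Pa (1 kg/m² of water = 1 mm).
Layer 1010–510 hPa: Δp = 500 hPa = 50000 Pa, q̄ = 0.00349 kg/kg → 0.00349 × 50000 / 9.8 = 17.81 mm
Layer 510–390 hPa: Δp = 120 hPa = 12000 Pa, q̄ = 0.0015 kg/kg → 0.0015 × 12000 / 9.8 = 1.84 mm
Layer 390–200 hPa: Δp = 190 hPa = 19000 Pa, q̄ = 0.000376 kg/kg → 0.000376 × 19000 / 9.8 = 0.73 mm
PW = 17.81 + 1.84 + 0.73 = 20.38 ≈ 20.4 mm.

PW ≈ 20.4 mm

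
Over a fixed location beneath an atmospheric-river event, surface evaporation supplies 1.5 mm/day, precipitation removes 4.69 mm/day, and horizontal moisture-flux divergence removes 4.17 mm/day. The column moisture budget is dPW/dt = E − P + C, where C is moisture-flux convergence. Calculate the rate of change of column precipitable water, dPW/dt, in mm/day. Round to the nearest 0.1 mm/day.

dPW/dt = E − P + C = 1.5 − 4.69 + (-4.17) = -7.4 mm/day.

dPW/dt ≈ -7.4 mm/day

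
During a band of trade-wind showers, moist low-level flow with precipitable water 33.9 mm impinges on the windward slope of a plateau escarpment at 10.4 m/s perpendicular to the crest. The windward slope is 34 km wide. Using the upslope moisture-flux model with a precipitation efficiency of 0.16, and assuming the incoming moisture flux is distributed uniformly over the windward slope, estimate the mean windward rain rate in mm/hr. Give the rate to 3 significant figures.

R ≈ 5.97 mm/hr

Incoming column moisture flux per unit ridge length: F = V × PW = 10.4 × 33.9 = 352.56 mm·m/s.
Spread over the 34 km slope with efficiency ε = 0.16: R = ε·F/W = 0.16 × 352.56 / 34000 m = 1.659e-03 mm/s.
R = 1.659e-03 × 3600 = 5.97 mm/hr.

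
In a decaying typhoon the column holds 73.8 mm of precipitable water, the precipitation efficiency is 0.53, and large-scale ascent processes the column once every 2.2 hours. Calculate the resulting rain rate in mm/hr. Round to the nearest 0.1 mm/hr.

R ≈ 17.8 mm/hr

Each overturning extracts ε × PW = 0.53 × 73.8 = 39.114 mm.
Rate = ε·PW / τ = 39.114 / 2.2 h = 17.8 mm/hr.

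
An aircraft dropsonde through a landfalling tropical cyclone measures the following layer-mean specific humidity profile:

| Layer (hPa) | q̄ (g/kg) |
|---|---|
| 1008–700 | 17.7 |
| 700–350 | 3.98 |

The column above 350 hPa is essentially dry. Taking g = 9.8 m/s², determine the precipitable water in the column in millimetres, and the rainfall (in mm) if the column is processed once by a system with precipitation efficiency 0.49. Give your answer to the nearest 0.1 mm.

PW ≈ 69.8 mm; rainfall ≈ 34.2 mm

Precipitable water is the column-integrated vapour mass per unit area: PW = (1/g) Σ q̄ Δp, with q in kg/kg and Δp in Pa (1 kg/m² of water = 1 mm).
Layer 1008–700 hPa: Δp = 308 hPa = 30800 Pa, q̄ = 0.0177 kg/kg → 0.0177 × 30800 / 9.8 = 55.63 mm
Layer 700–350 hPa: Δp = 350 hPa = 35000 Pa, q̄ = 0.00398 kg/kg → 0.00398 × 35000 / 9.8 = 14.21 mm
PW = 55.63 + 14.21 = 69.84 ≈ 69.8 mm.
Rainfall = ε × PW = 0.49 × 69.8 = 34.2 mm.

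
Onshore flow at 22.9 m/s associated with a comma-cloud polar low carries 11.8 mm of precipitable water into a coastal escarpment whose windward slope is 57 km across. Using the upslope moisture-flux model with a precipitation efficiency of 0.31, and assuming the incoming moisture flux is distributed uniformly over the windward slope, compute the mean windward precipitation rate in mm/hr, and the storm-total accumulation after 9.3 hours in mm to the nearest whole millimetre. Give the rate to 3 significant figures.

Incoming column moisture flux per unit ridge length: F = V × PW = 22.9 × 11.8 = 270.22 mm·m/s.
Spread over the 57 km slope with efficiency ε = 0.31: R = ε·F/W = 0.31 × 270.22 / 57000 m = 1.470e-03 mm/s.
R = 1.470e-03 × 3600 = 5.29 mm/hr.
Over 9.3 h: total = 5.29 × 9.3 = 49.197 ≈ 49 mm.

R ≈ 5.29 mm/hr; total ≈ 49 mm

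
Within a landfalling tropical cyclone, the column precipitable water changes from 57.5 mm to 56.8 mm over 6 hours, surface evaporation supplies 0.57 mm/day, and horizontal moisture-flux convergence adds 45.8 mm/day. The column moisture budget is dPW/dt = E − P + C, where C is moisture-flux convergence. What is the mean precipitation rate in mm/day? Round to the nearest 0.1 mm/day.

P ≈ 49.2 mm/day

dPW/dt = (56.8 − 57.5) mm / (6/24 day) = -2.800 mm/day.
P = E + C − dPW/dt = 0.57 + (45.8) − (-2.800) = 49.2 mm/day.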